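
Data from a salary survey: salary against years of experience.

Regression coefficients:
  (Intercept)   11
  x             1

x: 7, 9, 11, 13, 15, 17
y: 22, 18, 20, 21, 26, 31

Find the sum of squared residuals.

SSE = 42

x=7: ŷ = 11 + 7 = 18; e = 22 − 18 = 4
x=9: ŷ = 11 + 9 = 20; e = 18 − 20 = -2
x=11: ŷ = 11 + 11 = 22; e = 20 − 22 = -2
x=13: ŷ = 11 + 13 = 24; e = 21 − 24 = -3
x=15: ŷ = 11 + 15 = 26; e = 26 − 26 = 0
x=17: ŷ = 11 + 17 = 28; e = 31 − 28 = 3
SSE = 16 + 4 + 4 + 9 + 0 + 9 = 42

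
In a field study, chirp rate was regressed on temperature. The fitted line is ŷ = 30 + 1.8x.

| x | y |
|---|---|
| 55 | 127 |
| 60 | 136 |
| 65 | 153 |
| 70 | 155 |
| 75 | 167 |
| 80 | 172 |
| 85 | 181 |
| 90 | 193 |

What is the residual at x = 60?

r = -2

ŷ = 30 + 1.8·60 = 138
r = 136 − 138 = -2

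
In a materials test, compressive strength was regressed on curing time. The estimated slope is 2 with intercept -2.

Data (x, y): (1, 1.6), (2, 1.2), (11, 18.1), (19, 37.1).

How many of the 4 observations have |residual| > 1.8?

1

x=1: ŷ = -2 + 2·1 = 0; e = 1.6 − 0 = 1.6
x=2: ŷ = -2 + 2·2 = 2; e = 1.2 − 2 = -0.8
x=11: ŷ = -2 + 2·11 = 20; e = 18.1 − 20 = -1.9
x=19: ŷ = -2 + 2·19 = 36; e = 37.1 − 36 = 1.1
|e| > 1.8: x=11 (|e|=1.9) → 1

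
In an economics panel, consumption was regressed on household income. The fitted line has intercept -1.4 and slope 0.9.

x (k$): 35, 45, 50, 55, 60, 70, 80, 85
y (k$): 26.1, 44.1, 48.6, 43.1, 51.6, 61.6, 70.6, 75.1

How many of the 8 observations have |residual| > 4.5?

x=35: ŷ = -1.4 + 0.9·35 = 30.1; e = 26.1 − 30.1 = -4
x=45: ŷ = -1.4 + 0.9·45 = 39.1; e = 44.1 − 39.1 = 5
x=50: ŷ = -1.4 + 0.9·50 = 43.6; e = 48.6 − 43.6 = 5
x=55: ŷ = -1.4 + 0.9·55 = 48.1; e = 43.1 − 48.1 = -5
x=60: ŷ = -1.4 + 0.9·60 = 52.6; e = 51.6 − 52.6 = -1
x=70: ŷ = -1.4 + 0.9·70 = 61.6; e = 61.6 − 61.6 = 0
x=80: ŷ = -1.4 + 0.9·80 = 70.6; e = 70.6 − 70.6 = 0
x=85: ŷ = -1.4 + 0.9·85 = 75.1; e = 75.1 − 75.1 = 0
|e| > 4.5: x=45 (|e|=5), x=50 (|e|=5), x=55 (|e|=5) → 3

3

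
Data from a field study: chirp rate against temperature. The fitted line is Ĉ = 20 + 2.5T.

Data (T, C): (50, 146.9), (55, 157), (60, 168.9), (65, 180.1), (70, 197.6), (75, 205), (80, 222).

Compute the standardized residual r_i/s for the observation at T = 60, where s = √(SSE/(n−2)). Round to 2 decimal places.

T=50: Ĉ = 20 + 2.5·50 = 145; r = 146.9 − 145 = 1.9
T=55: Ĉ = 20 + 2.5·55 = 157.5; r = 157 − 157.5 = -0.5
T=60: Ĉ = 20 + 2.5·60 = 170; r = 168.9 − 170 = -1.1
T=65: Ĉ = 20 + 2.5·65 = 182.5; r = 180.1 − 182.5 = -2.4
T=70: Ĉ = 20 + 2.5·70 = 195; r = 197.6 − 195 = 2.6
T=75: Ĉ = 20 + 2.5·75 = 207.5; r = 205 − 207.5 = -2.5
T=80: Ĉ = 20 + 2.5·80 = 220; r = 222 − 220 = 2
SSE = 3.61 + 0.25 + 1.21 + 5.76 + 6.76 + 6.25 + 4 = 27.84
s = √(27.84/5) = 2.35966
r/s = -1.1 / 2.35966 = -0.47

-0.47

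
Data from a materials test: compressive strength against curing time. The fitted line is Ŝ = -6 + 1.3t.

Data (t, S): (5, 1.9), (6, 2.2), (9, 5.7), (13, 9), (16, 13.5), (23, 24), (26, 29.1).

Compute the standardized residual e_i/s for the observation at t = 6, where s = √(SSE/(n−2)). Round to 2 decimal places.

t=5: Ŝ = -6 + 1.3·5 = 0.5; e = 1.9 − 0.5 = 1.4
t=6: Ŝ = -6 + 1.3·6 = 1.8; e = 2.2 − 1.8 = 0.4
t=9: Ŝ = -6 + 1.3·9 = 5.7; e = 5.7 − 5.7 = 0
t=13: Ŝ = -6 + 1.3·13 = 10.9; e = 9 − 10.9 = -1.9
t=16: Ŝ = -6 + 1.3·16 = 14.8; e = 13.5 − 14.8 = -1.3
t=23: Ŝ = -6 + 1.3·23 = 23.9; e = 24 − 23.9 = 0.1
t=26: Ŝ = -6 + 1.3·26 = 27.8; e = 29.1 − 27.8 = 1.3
SSE = 1.96 + 0.16 + 0 + 3.61 + 1.69 + 0.01 + 1.69 = 9.12
s = √(9.12/5) = 1.35056
e/s = 0.4 / 1.35056 = 0.30

0.30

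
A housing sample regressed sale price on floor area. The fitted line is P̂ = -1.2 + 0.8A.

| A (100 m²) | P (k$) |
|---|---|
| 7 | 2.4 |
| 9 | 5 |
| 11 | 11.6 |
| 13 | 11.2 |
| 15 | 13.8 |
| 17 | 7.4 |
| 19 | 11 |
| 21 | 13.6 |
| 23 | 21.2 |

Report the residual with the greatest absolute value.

A=7: P̂ = -1.2 + 0.8·7 = 4.4; r = 2.4 − 4.4 = -2
A=9: P̂ = -1.2 + 0.8·9 = 6; r = 5 − 6 = -1
A=11: P̂ = -1.2 + 0.8·11 = 7.6; r = 11.6 − 7.6 = 4
A=13: P̂ = -1.2 + 0.8·13 = 9.2; r = 11.2 − 9.2 = 2
A=15: P̂ = -1.2 + 0.8·15 = 10.8; r = 13.8 − 10.8 = 3
A=17: P̂ = -1.2 + 0.8·17 = 12.4; r = 7.4 − 12.4 = -5
A=19: P̂ = -1.2 + 0.8·19 = 14; r = 11 − 14 = -3
A=21: P̂ = -1.2 + 0.8·21 = 15.6; r = 13.6 − 15.6 = -2
A=23: P̂ = -1.2 + 0.8·23 = 17.2; r = 21.2 − 17.2 = 4
Largest |r| is 5 at A = 17, residual -5.

r = -5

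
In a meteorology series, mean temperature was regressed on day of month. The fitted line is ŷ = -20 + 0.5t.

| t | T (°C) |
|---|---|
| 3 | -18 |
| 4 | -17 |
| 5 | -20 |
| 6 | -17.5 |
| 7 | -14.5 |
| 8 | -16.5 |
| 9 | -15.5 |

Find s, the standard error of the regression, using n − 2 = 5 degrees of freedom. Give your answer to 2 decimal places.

t=3: ŷ = -20 + 0.5·3 = -18.5; e = -18 − (-18.5) = 0.5
t=4: ŷ = -20 + 0.5·4 = -18; e = -17 − (-18) = 1
t=5: ŷ = -20 + 0.5·5 = -17.5; e = -20 − (-17.5) = -2.5
t=6: ŷ = -20 + 0.5·6 = -17; e = -17.5 − (-17) = -0.5
t=7: ŷ = -20 + 0.5·7 = -16.5; e = -14.5 − (-16.5) = 2
t=8: ŷ = -20 + 0.5·8 = -16; e = -16.5 − (-16) = -0.5
t=9: ŷ = -20 + 0.5·9 = -15.5; e = -15.5 − (-15.5) = 0
SSE = 0.25 + 1 + 6.25 + 0.25 + 4 + 0.25 + 0 = 12
s = √(12/5) = √2.4 ≈ 1.55

s = 1.55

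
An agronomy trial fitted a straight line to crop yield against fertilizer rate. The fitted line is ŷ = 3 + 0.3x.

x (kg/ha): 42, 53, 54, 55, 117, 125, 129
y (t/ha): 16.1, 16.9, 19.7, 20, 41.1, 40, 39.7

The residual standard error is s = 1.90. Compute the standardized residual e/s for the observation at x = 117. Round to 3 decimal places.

ŷ = 3 + 0.3·117 = 38.1
e = 41.1 − 38.1 = 3
e/s = 3 / 1.90 = 1.579

1.579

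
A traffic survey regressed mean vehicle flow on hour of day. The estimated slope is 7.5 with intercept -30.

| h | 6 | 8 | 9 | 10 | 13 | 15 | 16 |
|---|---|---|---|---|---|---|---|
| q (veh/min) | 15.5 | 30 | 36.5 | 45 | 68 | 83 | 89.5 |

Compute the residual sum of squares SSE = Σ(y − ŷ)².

SSE = 2

h=6: ŷ = -30 + 7.5·6 = 15; e = 15.5 − 15 = 0.5
h=8: ŷ = -30 + 7.5·8 = 30; e = 30 − 30 = 0
h=9: ŷ = -30 + 7.5·9 = 37.5; e = 36.5 − 37.5 = -1
h=10: ŷ = -30 + 7.5·10 = 45; e = 45 − 45 = 0
h=13: ŷ = -30 + 7.5·13 = 67.5; e = 68 − 67.5 = 0.5
h=15: ŷ = -30 + 7.5·15 = 82.5; e = 83 − 82.5 = 0.5
h=16: ŷ = -30 + 7.5·16 = 90; e = 89.5 − 90 = -0.5
SSE = 0.25 + 0 + 1 + 0 + 0.25 + 0.25 + 0.25 = 2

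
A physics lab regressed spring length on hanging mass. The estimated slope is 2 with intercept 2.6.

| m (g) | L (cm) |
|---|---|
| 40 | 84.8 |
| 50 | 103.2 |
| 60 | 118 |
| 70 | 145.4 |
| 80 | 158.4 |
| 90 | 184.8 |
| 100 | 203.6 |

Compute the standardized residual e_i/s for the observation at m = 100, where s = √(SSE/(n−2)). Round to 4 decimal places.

0.2944

m=40: ŷ = 2.6 + 2·40 = 82.6; e = 84.8 − 82.6 = 2.2
m=50: ŷ = 2.6 + 2·50 = 102.6; e = 103.2 − 102.6 = 0.6
m=60: ŷ = 2.6 + 2·60 = 122.6; e = 118 − 122.6 = -4.6
m=70: ŷ = 2.6 + 2·70 = 142.6; e = 145.4 − 142.6 = 2.8
m=80: ŷ = 2.6 + 2·80 = 162.6; e = 158.4 − 162.6 = -4.2
m=90: ŷ = 2.6 + 2·90 = 182.6; e = 184.8 − 182.6 = 2.2
m=100: ŷ = 2.6 + 2·100 = 202.6; e = 203.6 − 202.6 = 1
SSE = 4.84 + 0.36 + 21.16 + 7.84 + 17.64 + 4.84 + 1 = 57.68
s = √(57.68/5) = 3.39647
e/s = 1 / 3.39647 = 0.2944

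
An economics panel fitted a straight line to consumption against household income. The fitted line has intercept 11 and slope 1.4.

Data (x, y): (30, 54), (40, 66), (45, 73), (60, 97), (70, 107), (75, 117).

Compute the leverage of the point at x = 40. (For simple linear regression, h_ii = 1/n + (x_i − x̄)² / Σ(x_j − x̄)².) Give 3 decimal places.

h = 0.279

x̄ = (30 + 40 + 45 + 60 + 70 + 75)/6 = 53.3333
Σ(x − x̄)² = 544.444 + 177.778 + 69.4444 + 44.4444 + 277.778 + 469.444 = 1583.33
h = 1/6 + (-13.3333)²/1583.33 = 0.166667 + 0.112281 = 0.279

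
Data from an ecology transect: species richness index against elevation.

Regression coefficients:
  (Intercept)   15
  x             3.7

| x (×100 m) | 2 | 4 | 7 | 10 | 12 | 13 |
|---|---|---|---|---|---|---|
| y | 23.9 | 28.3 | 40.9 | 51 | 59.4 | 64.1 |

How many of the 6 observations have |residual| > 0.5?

x=2: ŷ = 15 + 3.7·2 = 22.4; e = 23.9 − 22.4 = 1.5
x=4: ŷ = 15 + 3.7·4 = 29.8; e = 28.3 − 29.8 = -1.5
x=7: ŷ = 15 + 3.7·7 = 40.9; e = 40.9 − 40.9 = 0
x=10: ŷ = 15 + 3.7·10 = 52; e = 51 − 52 = -1
x=12: ŷ = 15 + 3.7·12 = 59.4; e = 59.4 − 59.4 = 0
x=13: ŷ = 15 + 3.7·13 = 63.1; e = 64.1 − 63.1 = 1
|e| > 0.5: x=2 (|e|=1.5), x=4 (|e|=1.5), x=10 (|e|=1), x=13 (|e|=1) → 4

4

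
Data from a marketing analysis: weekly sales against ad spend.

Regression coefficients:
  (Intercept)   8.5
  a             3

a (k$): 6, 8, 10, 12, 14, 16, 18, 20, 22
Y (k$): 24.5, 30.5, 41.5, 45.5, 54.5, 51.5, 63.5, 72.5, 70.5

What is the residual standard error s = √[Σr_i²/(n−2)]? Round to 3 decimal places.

s = 3.625

a=6: ŷ = 8.5 + 3·6 = 26.5; r = 24.5 − 26.5 = -2
a=8: ŷ = 8.5 + 3·8 = 32.5; r = 30.5 − 32.5 = -2
a=10: ŷ = 8.5 + 3·10 = 38.5; r = 41.5 − 38.5 = 3
a=12: ŷ = 8.5 + 3·12 = 44.5; r = 45.5 − 44.5 = 1
a=14: ŷ = 8.5 + 3·14 = 50.5; r = 54.5 − 50.5 = 4
a=16: ŷ = 8.5 + 3·16 = 56.5; r = 51.5 − 56.5 = -5
a=18: ŷ = 8.5 + 3·18 = 62.5; r = 63.5 − 62.5 = 1
a=20: ŷ = 8.5 + 3·20 = 68.5; r = 72.5 − 68.5 = 4
a=22: ŷ = 8.5 + 3·22 = 74.5; r = 70.5 − 74.5 = -4
SSE = 4 + 4 + 9 + 1 + 16 + 25 + 1 + 16 + 16 = 92
s = √(92/7) = √13.1429 ≈ 3.625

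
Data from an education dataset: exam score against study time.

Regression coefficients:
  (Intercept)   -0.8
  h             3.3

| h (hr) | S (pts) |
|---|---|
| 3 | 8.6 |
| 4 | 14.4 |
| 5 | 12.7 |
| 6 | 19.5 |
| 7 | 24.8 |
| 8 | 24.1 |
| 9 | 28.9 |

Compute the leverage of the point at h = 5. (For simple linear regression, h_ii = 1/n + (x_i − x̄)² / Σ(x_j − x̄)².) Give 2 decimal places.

h̄ = (3 + 4 + 5 + 6 + 7 + 8 + 9)/7 = 6
Σ(h − h̄)² = 9 + 4 + 1 + 0 + 1 + 4 + 9 = 28
h = 1/7 + (-1)²/28 = 0.142857 + 0.0357143 = 0.18

h = 0.18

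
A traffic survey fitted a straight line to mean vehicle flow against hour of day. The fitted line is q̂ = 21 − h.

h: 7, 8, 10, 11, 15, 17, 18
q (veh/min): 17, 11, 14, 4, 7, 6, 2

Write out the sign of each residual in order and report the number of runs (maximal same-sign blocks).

6 runs

h=7: q̂ = 21 − 7 = 14; r = 17 − 14 = 3
h=8: q̂ = 21 − 8 = 13; r = 11 − 13 = -2
h=10: q̂ = 21 − 10 = 11; r = 14 − 11 = 3
h=11: q̂ = 21 − 11 = 10; r = 4 − 10 = -6
h=15: q̂ = 21 − 15 = 6; r = 7 − 6 = 1
h=17: q̂ = 21 − 17 = 4; r = 6 − 4 = 2
h=18: q̂ = 21 − 18 = 3; r = 2 − 3 = -1
Signs: + − + − + + −
Runs: +×1, −×1, +×1, −×1, +×2, −×1 → 6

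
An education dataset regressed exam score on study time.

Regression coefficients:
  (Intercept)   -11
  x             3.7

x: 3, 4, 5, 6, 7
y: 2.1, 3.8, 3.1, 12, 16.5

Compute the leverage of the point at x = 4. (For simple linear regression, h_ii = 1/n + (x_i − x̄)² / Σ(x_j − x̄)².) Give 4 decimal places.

x̄ = (3 + 4 + 5 + 6 + 7)/5 = 5
Σ(x − x̄)² = 4 + 1 + 0 + 1 + 4 = 10
h = 1/5 + (-1)²/10 = 0.2 + 0.1 = 0.3000

h = 0.3000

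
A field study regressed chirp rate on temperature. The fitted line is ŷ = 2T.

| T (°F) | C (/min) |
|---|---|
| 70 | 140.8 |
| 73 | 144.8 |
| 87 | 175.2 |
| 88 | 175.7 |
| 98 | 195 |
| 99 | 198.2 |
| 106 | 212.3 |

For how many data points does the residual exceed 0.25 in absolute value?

T=70: ŷ = 2·70 = 140; r = 140.8 − 140 = 0.8
T=73: ŷ = 2·73 = 146; r = 144.8 − 146 = -1.2
T=87: ŷ = 2·87 = 174; r = 175.2 − 174 = 1.2
T=88: ŷ = 2·88 = 176; r = 175.7 − 176 = -0.3
T=98: ŷ = 2·98 = 196; r = 195 − 196 = -1
T=99: ŷ = 2·99 = 198; r = 198.2 − 198 = 0.2
T=106: ŷ = 2·106 = 212; r = 212.3 − 212 = 0.3
|r| > 0.25: T=70 (|r|=0.8), T=73 (|r|=1.2), T=87 (|r|=1.2), T=88 (|r|=0.3), T=98 (|r|=1), T=106 (|r|=0.3) → 6

6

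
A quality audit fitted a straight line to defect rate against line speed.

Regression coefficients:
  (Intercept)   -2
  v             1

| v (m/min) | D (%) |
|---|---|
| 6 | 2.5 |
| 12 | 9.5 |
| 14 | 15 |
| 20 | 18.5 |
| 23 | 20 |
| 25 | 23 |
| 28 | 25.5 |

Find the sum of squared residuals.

v=6: ŷ = -2 + 6 = 4; e = 2.5 − 4 = -1.5
v=12: ŷ = -2 + 12 = 10; e = 9.5 − 10 = -0.5
v=14: ŷ = -2 + 14 = 12; e = 15 − 12 = 3
v=20: ŷ = -2 + 20 = 18; e = 18.5 − 18 = 0.5
v=23: ŷ = -2 + 23 = 21; e = 20 − 21 = -1
v=25: ŷ = -2 + 25 = 23; e = 23 − 23 = 0
v=28: ŷ = -2 + 28 = 26; e = 25.5 − 26 = -0.5
SSE = 2.25 + 0.25 + 9 + 0.25 + 1 + 0 + 0.25 = 13

SSE = 13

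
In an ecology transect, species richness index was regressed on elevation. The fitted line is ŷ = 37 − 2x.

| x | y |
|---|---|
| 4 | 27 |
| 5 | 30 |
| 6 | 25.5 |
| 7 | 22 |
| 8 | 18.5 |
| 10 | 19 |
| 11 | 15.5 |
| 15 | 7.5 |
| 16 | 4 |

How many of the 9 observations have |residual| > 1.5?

x=4: ŷ = 37 − 2·4 = 29; e = 27 − 29 = -2
x=5: ŷ = 37 − 2·5 = 27; e = 30 − 27 = 3
x=6: ŷ = 37 − 2·6 = 25; e = 25.5 − 25 = 0.5
x=7: ŷ = 37 − 2·7 = 23; e = 22 − 23 = -1
x=8: ŷ = 37 − 2·8 = 21; e = 18.5 − 21 = -2.5
x=10: ŷ = 37 − 2·10 = 17; e = 19 − 17 = 2
x=11: ŷ = 37 − 2·11 = 15; e = 15.5 − 15 = 0.5
x=15: ŷ = 37 − 2·15 = 7; e = 7.5 − 7 = 0.5
x=16: ŷ = 37 − 2·16 = 5; e = 4 − 5 = -1
|e| > 1.5: x=4 (|e|=2), x=5 (|e|=3), x=8 (|e|=2.5), x=10 (|e|=2) → 4

4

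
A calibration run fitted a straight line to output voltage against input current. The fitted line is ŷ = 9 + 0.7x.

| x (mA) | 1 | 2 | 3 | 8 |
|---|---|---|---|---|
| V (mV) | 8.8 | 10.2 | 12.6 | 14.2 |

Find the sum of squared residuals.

SSE = 3.26

x=1: ŷ = 9 + 0.7·1 = 9.7; e = 8.8 − 9.7 = -0.9
x=2: ŷ = 9 + 0.7·2 = 10.4; e = 10.2 − 10.4 = -0.2
x=3: ŷ = 9 + 0.7·3 = 11.1; e = 12.6 − 11.1 = 1.5
x=8: ŷ = 9 + 0.7·8 = 14.6; e = 14.2 − 14.6 = -0.4
SSE = 0.81 + 0.04 + 2.25 + 0.16 = 3.26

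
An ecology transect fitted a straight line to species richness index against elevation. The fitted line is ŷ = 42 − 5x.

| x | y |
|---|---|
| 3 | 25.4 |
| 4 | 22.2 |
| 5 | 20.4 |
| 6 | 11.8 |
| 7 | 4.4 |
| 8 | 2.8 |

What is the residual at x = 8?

e = 0.8

ŷ = 42 − 5·8 = 2
e = 2.8 − 2 = 0.8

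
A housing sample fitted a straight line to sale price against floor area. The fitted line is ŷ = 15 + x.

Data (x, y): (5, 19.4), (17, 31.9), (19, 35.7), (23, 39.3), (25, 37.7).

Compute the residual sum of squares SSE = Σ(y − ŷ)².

x=5: ŷ = 15 + 5 = 20; r = 19.4 − 20 = -0.6
x=17: ŷ = 15 + 17 = 32; r = 31.9 − 32 = -0.1
x=19: ŷ = 15 + 19 = 34; r = 35.7 − 34 = 1.7
x=23: ŷ = 15 + 23 = 38; r = 39.3 − 38 = 1.3
x=25: ŷ = 15 + 25 = 40; r = 37.7 − 40 = -2.3
SSE = 0.36 + 0.01 + 2.89 + 1.69 + 5.29 = 10.24

SSE = 10.24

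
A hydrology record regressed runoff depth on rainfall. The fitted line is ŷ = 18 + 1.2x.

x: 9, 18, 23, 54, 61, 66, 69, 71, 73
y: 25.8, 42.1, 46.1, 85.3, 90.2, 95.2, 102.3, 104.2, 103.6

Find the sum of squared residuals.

x=9: ŷ = 18 + 1.2·9 = 28.8; e = 25.8 − 28.8 = -3
x=18: ŷ = 18 + 1.2·18 = 39.6; e = 42.1 − 39.6 = 2.5
x=23: ŷ = 18 + 1.2·23 = 45.6; e = 46.1 − 45.6 = 0.5
x=54: ŷ = 18 + 1.2·54 = 82.8; e = 85.3 − 82.8 = 2.5
x=61: ŷ = 18 + 1.2·61 = 91.2; e = 90.2 − 91.2 = -1
x=66: ŷ = 18 + 1.2·66 = 97.2; e = 95.2 − 97.2 = -2
x=69: ŷ = 18 + 1.2·69 = 100.8; e = 102.3 − 100.8 = 1.5
x=71: ŷ = 18 + 1.2·71 = 103.2; e = 104.2 − 103.2 = 1
x=73: ŷ = 18 + 1.2·73 = 105.6; e = 103.6 − 105.6 = -2
SSE = 9 + 6.25 + 0.25 + 6.25 + 1 + 4 + 2.25 + 1 + 4 = 34

SSE = 34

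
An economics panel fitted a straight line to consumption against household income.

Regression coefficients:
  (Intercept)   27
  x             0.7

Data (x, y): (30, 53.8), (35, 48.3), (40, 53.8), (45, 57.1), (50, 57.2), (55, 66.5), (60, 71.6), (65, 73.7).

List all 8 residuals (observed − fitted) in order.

5.8, -3.2, -1.2, -1.4, -4.8, 1, 2.6, 1.2

x=30: ŷ = 27 + 0.7·30 = 48; r = 53.8 − 48 = 5.8
x=35: ŷ = 27 + 0.7·35 = 51.5; r = 48.3 − 51.5 = -3.2
x=40: ŷ = 27 + 0.7·40 = 55; r = 53.8 − 55 = -1.2
x=45: ŷ = 27 + 0.7·45 = 58.5; r = 57.1 − 58.5 = -1.4
x=50: ŷ = 27 + 0.7·50 = 62; r = 57.2 − 62 = -4.8
x=55: ŷ = 27 + 0.7·55 = 65.5; r = 66.5 − 65.5 = 1
x=60: ŷ = 27 + 0.7·60 = 69; r = 71.6 − 69 = 2.6
x=65: ŷ = 27 + 0.7·65 = 72.5; r = 73.7 − 72.5 = 1.2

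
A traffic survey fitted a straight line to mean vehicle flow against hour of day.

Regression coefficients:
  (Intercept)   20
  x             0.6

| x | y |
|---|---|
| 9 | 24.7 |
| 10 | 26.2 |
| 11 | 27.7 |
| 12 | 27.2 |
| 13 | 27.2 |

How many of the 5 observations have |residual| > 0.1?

4

x=9: ŷ = 20 + 0.6·9 = 25.4; r = 24.7 − 25.4 = -0.7
x=10: ŷ = 20 + 0.6·10 = 26; r = 26.2 − 26 = 0.2
x=11: ŷ = 20 + 0.6·11 = 26.6; r = 27.7 − 26.6 = 1.1
x=12: ŷ = 20 + 0.6·12 = 27.2; r = 27.2 − 27.2 = 0
x=13: ŷ = 20 + 0.6·13 = 27.8; r = 27.2 − 27.8 = -0.6
|r| > 0.1: x=9 (|r|=0.7), x=10 (|r|=0.2), x=11 (|r|=1.1), x=13 (|r|=0.6) → 4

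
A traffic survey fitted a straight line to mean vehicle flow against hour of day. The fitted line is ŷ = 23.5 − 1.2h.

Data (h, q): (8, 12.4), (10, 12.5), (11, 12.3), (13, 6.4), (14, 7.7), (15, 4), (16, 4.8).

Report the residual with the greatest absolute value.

r = 2

h=8: ŷ = 23.5 − 1.2·8 = 13.9; r = 12.4 − 13.9 = -1.5
h=10: ŷ = 23.5 − 1.2·10 = 11.5; r = 12.5 − 11.5 = 1
h=11: ŷ = 23.5 − 1.2·11 = 10.3; r = 12.3 − 10.3 = 2
h=13: ŷ = 23.5 − 1.2·13 = 7.9; r = 6.4 − 7.9 = -1.5
h=14: ŷ = 23.5 − 1.2·14 = 6.7; r = 7.7 − 6.7 = 1
h=15: ŷ = 23.5 − 1.2·15 = 5.5; r = 4 − 5.5 = -1.5
h=16: ŷ = 23.5 − 1.2·16 = 4.3; r = 4.8 − 4.3 = 0.5
Largest |r| is 2 at h = 11, residual 2.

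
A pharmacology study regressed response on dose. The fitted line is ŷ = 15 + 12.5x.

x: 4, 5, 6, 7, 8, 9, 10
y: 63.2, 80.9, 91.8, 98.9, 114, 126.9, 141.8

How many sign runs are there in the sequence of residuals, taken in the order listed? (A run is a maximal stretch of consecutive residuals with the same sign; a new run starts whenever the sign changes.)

x=4: ŷ = 15 + 12.5·4 = 65; e = 63.2 − 65 = -1.8
x=5: ŷ = 15 + 12.5·5 = 77.5; e = 80.9 − 77.5 = 3.4
x=6: ŷ = 15 + 12.5·6 = 90; e = 91.8 − 90 = 1.8
x=7: ŷ = 15 + 12.5·7 = 102.5; e = 98.9 − 102.5 = -3.6
x=8: ŷ = 15 + 12.5·8 = 115; e = 114 − 115 = -1
x=9: ŷ = 15 + 12.5·9 = 127.5; e = 126.9 − 127.5 = -0.6
x=10: ŷ = 15 + 12.5·10 = 140; e = 141.8 − 140 = 1.8
Signs: − + + − − − +
Runs: −×1, +×2, −×3, +×1 → 4

4 runs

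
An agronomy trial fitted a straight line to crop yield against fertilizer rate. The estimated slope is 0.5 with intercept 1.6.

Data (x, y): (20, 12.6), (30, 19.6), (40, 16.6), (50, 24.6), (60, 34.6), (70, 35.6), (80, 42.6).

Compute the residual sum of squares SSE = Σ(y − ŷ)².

x=20: ŷ = 1.6 + 0.5·20 = 11.6; r = 12.6 − 11.6 = 1
x=30: ŷ = 1.6 + 0.5·30 = 16.6; r = 19.6 − 16.6 = 3
x=40: ŷ = 1.6 + 0.5·40 = 21.6; r = 16.6 − 21.6 = -5
x=50: ŷ = 1.6 + 0.5·50 = 26.6; r = 24.6 − 26.6 = -2
x=60: ŷ = 1.6 + 0.5·60 = 31.6; r = 34.6 − 31.6 = 3
x=70: ŷ = 1.6 + 0.5·70 = 36.6; r = 35.6 − 36.6 = -1
x=80: ŷ = 1.6 + 0.5·80 = 41.6; r = 42.6 − 41.6 = 1
SSE = 1 + 9 + 25 + 4 + 9 + 1 + 1 = 50

SSE = 50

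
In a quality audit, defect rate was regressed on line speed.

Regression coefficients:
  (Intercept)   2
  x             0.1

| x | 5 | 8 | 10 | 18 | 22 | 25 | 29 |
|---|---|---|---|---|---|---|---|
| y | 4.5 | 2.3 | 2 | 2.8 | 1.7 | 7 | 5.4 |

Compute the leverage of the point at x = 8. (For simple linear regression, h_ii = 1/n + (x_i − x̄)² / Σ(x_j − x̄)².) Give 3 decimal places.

h = 0.293

x̄ = (5 + 8 + 10 + 18 + 22 + 25 + 29)/7 = 16.7143
Σ(x − x̄)² = 137.224 + 75.9388 + 45.0816 + 1.65306 + 27.9388 + 68.6531 + 150.939 = 507.429
h = 1/7 + (-8.71429)²/507.429 = 0.142857 + 0.149654 = 0.293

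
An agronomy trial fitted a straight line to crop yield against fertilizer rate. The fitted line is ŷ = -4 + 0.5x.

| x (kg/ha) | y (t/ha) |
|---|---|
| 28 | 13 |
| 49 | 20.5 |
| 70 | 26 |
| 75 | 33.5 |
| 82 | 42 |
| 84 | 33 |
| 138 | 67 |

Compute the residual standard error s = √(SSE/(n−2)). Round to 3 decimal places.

s = 4.195

x=28: ŷ = -4 + 0.5·28 = 10; r = 13 − 10 = 3
x=49: ŷ = -4 + 0.5·49 = 20.5; r = 20.5 − 20.5 = 0
x=70: ŷ = -4 + 0.5·70 = 31; r = 26 − 31 = -5
x=75: ŷ = -4 + 0.5·75 = 33.5; r = 33.5 − 33.5 = 0
x=82: ŷ = -4 + 0.5·82 = 37; r = 42 − 37 = 5
x=84: ŷ = -4 + 0.5·84 = 38; r = 33 − 38 = -5
x=138: ŷ = -4 + 0.5·138 = 65; r = 67 − 65 = 2
SSE = 9 + 0 + 25 + 0 + 25 + 25 + 4 = 88
s = √(88/5) = √17.6 ≈ 4.195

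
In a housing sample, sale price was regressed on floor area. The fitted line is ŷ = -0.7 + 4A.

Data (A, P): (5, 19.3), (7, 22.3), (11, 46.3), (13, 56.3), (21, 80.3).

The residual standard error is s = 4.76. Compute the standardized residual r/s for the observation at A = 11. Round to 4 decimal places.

0.6303

ŷ = -0.7 + 4·11 = 43.3
r = 46.3 − 43.3 = 3
r/s = 3 / 4.76 = 0.6303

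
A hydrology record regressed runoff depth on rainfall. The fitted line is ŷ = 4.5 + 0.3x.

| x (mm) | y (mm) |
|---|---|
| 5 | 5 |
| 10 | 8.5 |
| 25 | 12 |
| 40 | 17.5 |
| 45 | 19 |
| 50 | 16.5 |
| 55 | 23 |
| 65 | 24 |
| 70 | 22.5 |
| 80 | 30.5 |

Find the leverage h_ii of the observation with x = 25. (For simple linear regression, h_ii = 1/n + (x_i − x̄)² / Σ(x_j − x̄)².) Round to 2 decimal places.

x̄ = (5 + 10 + 25 + 40 + 45 + 50 + 55 + 65 + 70 + 80)/10 = 44.5
Σ(x − x̄)² = 1560.25 + 1190.25 + 380.25 + 20.25 + 0.25 + 30.25 + 110.25 + 420.25 + 650.25 + 1260.25 = 5622.5
h = 1/10 + (-19.5)²/5622.5 = 0.1 + 0.0676301 = 0.17

h = 0.17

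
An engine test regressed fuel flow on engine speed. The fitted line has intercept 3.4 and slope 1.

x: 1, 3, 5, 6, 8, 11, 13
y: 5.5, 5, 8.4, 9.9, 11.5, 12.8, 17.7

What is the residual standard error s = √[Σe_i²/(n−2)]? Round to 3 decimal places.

x=1: ŷ = 3.4 + 1 = 4.4; e = 5.5 − 4.4 = 1.1
x=3: ŷ = 3.4 + 3 = 6.4; e = 5 − 6.4 = -1.4
x=5: ŷ = 3.4 + 5 = 8.4; e = 8.4 − 8.4 = 0
x=6: ŷ = 3.4 + 6 = 9.4; e = 9.9 − 9.4 = 0.5
x=8: ŷ = 3.4 + 8 = 11.4; e = 11.5 − 11.4 = 0.1
x=11: ŷ = 3.4 + 11 = 14.4; e = 12.8 − 14.4 = -1.6
x=13: ŷ = 3.4 + 13 = 16.4; e = 17.7 − 16.4 = 1.3
SSE = 1.21 + 1.96 + 0 + 0.25 + 0.01 + 2.56 + 1.69 = 7.68
s = √(7.68/5) = √1.536 ≈ 1.239

s = 1.239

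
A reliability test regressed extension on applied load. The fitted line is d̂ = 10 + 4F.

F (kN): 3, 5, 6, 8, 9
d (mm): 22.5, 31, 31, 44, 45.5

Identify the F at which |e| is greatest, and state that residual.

F=3: d̂ = 10 + 4·3 = 22; e = 22.5 − 22 = 0.5
F=5: d̂ = 10 + 4·5 = 30; e = 31 − 30 = 1
F=6: d̂ = 10 + 4·6 = 34; e = 31 − 34 = -3
F=8: d̂ = 10 + 4·8 = 42; e = 44 − 42 = 2
F=9: d̂ = 10 + 4·9 = 46; e = 45.5 − 46 = -0.5
Largest |e| is 3 at F = 6, residual -3.

F = 6, e = -3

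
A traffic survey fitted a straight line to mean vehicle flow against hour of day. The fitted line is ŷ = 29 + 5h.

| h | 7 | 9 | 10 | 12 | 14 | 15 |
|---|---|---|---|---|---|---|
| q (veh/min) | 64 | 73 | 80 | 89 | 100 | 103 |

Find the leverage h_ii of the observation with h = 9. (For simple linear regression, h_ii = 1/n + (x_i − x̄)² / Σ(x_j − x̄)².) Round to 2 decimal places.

h = 0.27

h̄ = (7 + 9 + 10 + 12 + 14 + 15)/6 = 11.1667
Σ(h − h̄)² = 17.3611 + 4.69444 + 1.36111 + 0.694444 + 8.02778 + 14.6944 = 46.8333
h = 1/6 + (-2.16667)²/46.8333 = 0.166667 + 0.100237 = 0.27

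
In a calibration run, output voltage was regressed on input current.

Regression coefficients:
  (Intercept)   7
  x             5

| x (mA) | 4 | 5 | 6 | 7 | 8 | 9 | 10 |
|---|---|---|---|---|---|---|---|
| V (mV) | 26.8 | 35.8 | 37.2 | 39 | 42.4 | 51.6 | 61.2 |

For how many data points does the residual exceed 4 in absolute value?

2

x=4: V̂ = 7 + 5·4 = 27; e = 26.8 − 27 = -0.2
x=5: V̂ = 7 + 5·5 = 32; e = 35.8 − 32 = 3.8
x=6: V̂ = 7 + 5·6 = 37; e = 37.2 − 37 = 0.2
x=7: V̂ = 7 + 5·7 = 42; e = 39 − 42 = -3
x=8: V̂ = 7 + 5·8 = 47; e = 42.4 − 47 = -4.6
x=9: V̂ = 7 + 5·9 = 52; e = 51.6 − 52 = -0.4
x=10: V̂ = 7 + 5·10 = 57; e = 61.2 − 57 = 4.2
|e| > 4: x=8 (|e|=4.6), x=10 (|e|=4.2) → 2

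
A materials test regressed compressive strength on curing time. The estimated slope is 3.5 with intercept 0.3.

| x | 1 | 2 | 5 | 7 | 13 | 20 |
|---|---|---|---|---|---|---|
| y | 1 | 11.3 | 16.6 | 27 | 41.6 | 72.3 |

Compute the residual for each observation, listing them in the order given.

-2.8, 4, -1.2, 2.2, -4.2, 2

x=1: ŷ = 0.3 + 3.5·1 = 3.8; r = 1 − 3.8 = -2.8
x=2: ŷ = 0.3 + 3.5·2 = 7.3; r = 11.3 − 7.3 = 4
x=5: ŷ = 0.3 + 3.5·5 = 17.8; r = 16.6 − 17.8 = -1.2
x=7: ŷ = 0.3 + 3.5·7 = 24.8; r = 27 − 24.8 = 2.2
x=13: ŷ = 0.3 + 3.5·13 = 45.8; r = 41.6 − 45.8 = -4.2
x=20: ŷ = 0.3 + 3.5·20 = 70.3; r = 72.3 − 70.3 = 2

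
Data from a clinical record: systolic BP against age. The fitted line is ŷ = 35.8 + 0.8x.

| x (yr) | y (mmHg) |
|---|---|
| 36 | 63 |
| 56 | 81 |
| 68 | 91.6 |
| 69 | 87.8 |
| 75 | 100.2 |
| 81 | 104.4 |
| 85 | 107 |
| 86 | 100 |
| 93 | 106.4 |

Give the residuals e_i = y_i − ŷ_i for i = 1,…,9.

-1.6, 0.4, 1.4, -3.2, 4.4, 3.8, 3.2, -4.6, -3.8

x=36: ŷ = 35.8 + 0.8·36 = 64.6; e = 63 − 64.6 = -1.6
x=56: ŷ = 35.8 + 0.8·56 = 80.6; e = 81 − 80.6 = 0.4
x=68: ŷ = 35.8 + 0.8·68 = 90.2; e = 91.6 − 90.2 = 1.4
x=69: ŷ = 35.8 + 0.8·69 = 91; e = 87.8 − 91 = -3.2
x=75: ŷ = 35.8 + 0.8·75 = 95.8; e = 100.2 − 95.8 = 4.4
x=81: ŷ = 35.8 + 0.8·81 = 100.6; e = 104.4 − 100.6 = 3.8
x=85: ŷ = 35.8 + 0.8·85 = 103.8; e = 107 − 103.8 = 3.2
x=86: ŷ = 35.8 + 0.8·86 = 104.6; e = 100 − 104.6 = -4.6
x=93: ŷ = 35.8 + 0.8·93 = 110.2; e = 106.4 − 110.2 = -3.8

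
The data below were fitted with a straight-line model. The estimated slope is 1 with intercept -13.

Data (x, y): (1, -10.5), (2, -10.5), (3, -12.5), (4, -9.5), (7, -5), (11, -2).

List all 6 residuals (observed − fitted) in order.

x=1: ŷ = -13 + 1 = -12; e = -10.5 − (-12) = 1.5
x=2: ŷ = -13 + 2 = -11; e = -10.5 − (-11) = 0.5
x=3: ŷ = -13 + 3 = -10; e = -12.5 − (-10) = -2.5
x=4: ŷ = -13 + 4 = -9; e = -9.5 − (-9) = -0.5
x=7: ŷ = -13 + 7 = -6; e = -5 − (-6) = 1
x=11: ŷ = -13 + 11 = -2; e = -2 − (-2) = 0

1.5, 0.5, -2.5, -0.5, 1, 0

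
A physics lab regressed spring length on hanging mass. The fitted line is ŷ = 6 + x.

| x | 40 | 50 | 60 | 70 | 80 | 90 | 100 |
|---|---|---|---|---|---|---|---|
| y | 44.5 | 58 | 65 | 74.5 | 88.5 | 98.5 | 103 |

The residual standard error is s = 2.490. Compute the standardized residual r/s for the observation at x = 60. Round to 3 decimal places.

-0.402

ŷ = 6 + 60 = 66
r = 65 − 66 = -1
r/s = -1 / 2.490 = -0.402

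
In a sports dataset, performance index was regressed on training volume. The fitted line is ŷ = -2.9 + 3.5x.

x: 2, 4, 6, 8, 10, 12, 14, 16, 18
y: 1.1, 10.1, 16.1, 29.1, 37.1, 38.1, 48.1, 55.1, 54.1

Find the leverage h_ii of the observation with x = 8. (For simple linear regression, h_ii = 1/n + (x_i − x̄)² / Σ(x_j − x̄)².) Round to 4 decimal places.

h = 0.1278

x̄ = (2 + 4 + 6 + 8 + 10 + 12 + 14 + 16 + 18)/9 = 10
Σ(x − x̄)² = 64 + 36 + 16 + 4 + 0 + 4 + 16 + 36 + 64 = 240
h = 1/9 + (-2)²/240 = 0.111111 + 0.0166667 = 0.1278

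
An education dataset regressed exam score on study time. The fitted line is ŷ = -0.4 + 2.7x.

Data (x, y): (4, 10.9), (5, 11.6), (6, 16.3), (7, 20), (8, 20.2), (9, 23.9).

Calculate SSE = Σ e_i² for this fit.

x=4: ŷ = -0.4 + 2.7·4 = 10.4; e = 10.9 − 10.4 = 0.5
x=5: ŷ = -0.4 + 2.7·5 = 13.1; e = 11.6 − 13.1 = -1.5
x=6: ŷ = -0.4 + 2.7·6 = 15.8; e = 16.3 − 15.8 = 0.5
x=7: ŷ = -0.4 + 2.7·7 = 18.5; e = 20 − 18.5 = 1.5
x=8: ŷ = -0.4 + 2.7·8 = 21.2; e = 20.2 − 21.2 = -1
x=9: ŷ = -0.4 + 2.7·9 = 23.9; e = 23.9 − 23.9 = 0
SSE = 0.25 + 2.25 + 0.25 + 2.25 + 1 + 0 = 6

SSE = 6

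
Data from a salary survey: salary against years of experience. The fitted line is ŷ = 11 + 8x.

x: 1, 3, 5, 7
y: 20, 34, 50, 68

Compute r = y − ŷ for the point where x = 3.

ŷ = 11 + 8·3 = 35
r = 34 − 35 = -1

r = -1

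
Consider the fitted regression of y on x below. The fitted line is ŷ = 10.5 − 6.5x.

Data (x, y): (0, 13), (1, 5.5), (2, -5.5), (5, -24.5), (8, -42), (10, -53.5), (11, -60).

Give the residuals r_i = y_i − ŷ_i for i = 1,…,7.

x=0: ŷ = 10.5 − 6.5·0 = 10.5; r = 13 − 10.5 = 2.5
x=1: ŷ = 10.5 − 6.5·1 = 4; r = 5.5 − 4 = 1.5
x=2: ŷ = 10.5 − 6.5·2 = -2.5; r = -5.5 − (-2.5) = -3
x=5: ŷ = 10.5 − 6.5·5 = -22; r = -24.5 − (-22) = -2.5
x=8: ŷ = 10.5 − 6.5·8 = -41.5; r = -42 − (-41.5) = -0.5
x=10: ŷ = 10.5 − 6.5·10 = -54.5; r = -53.5 − (-54.5) = 1
x=11: ŷ = 10.5 − 6.5·11 = -61; r = -60 − (-61) = 1

2.5, 1.5, -3, -2.5, -0.5, 1, 1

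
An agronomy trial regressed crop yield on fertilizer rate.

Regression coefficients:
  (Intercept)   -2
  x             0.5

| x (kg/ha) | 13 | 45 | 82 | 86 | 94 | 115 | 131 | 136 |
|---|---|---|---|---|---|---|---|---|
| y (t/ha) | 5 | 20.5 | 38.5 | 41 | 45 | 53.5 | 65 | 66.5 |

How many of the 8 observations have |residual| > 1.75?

x=13: ŷ = -2 + 0.5·13 = 4.5; e = 5 − 4.5 = 0.5
x=45: ŷ = -2 + 0.5·45 = 20.5; e = 20.5 − 20.5 = 0
x=82: ŷ = -2 + 0.5·82 = 39; e = 38.5 − 39 = -0.5
x=86: ŷ = -2 + 0.5·86 = 41; e = 41 − 41 = 0
x=94: ŷ = -2 + 0.5·94 = 45; e = 45 − 45 = 0
x=115: ŷ = -2 + 0.5·115 = 55.5; e = 53.5 − 55.5 = -2
x=131: ŷ = -2 + 0.5·131 = 63.5; e = 65 − 63.5 = 1.5
x=136: ŷ = -2 + 0.5·136 = 66; e = 66.5 − 66 = 0.5
|e| > 1.75: x=115 (|e|=2) → 1

1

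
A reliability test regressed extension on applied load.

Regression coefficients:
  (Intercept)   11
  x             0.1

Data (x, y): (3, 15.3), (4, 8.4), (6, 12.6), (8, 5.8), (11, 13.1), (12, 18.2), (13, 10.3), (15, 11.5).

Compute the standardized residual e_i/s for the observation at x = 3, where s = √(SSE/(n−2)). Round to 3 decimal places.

x=3: ŷ = 11 + 0.1·3 = 11.3; e = 15.3 − 11.3 = 4
x=4: ŷ = 11 + 0.1·4 = 11.4; e = 8.4 − 11.4 = -3
x=6: ŷ = 11 + 0.1·6 = 11.6; e = 12.6 − 11.6 = 1
x=8: ŷ = 11 + 0.1·8 = 11.8; e = 5.8 − 11.8 = -6
x=11: ŷ = 11 + 0.1·11 = 12.1; e = 13.1 − 12.1 = 1
x=12: ŷ = 11 + 0.1·12 = 12.2; e = 18.2 − 12.2 = 6
x=13: ŷ = 11 + 0.1·13 = 12.3; e = 10.3 − 12.3 = -2
x=15: ŷ = 11 + 0.1·15 = 12.5; e = 11.5 − 12.5 = -1
SSE = 16 + 9 + 1 + 36 + 1 + 36 + 4 + 1 = 104
s = √(104/6) = 4.16333
e/s = 4 / 4.16333 = 0.961

0.961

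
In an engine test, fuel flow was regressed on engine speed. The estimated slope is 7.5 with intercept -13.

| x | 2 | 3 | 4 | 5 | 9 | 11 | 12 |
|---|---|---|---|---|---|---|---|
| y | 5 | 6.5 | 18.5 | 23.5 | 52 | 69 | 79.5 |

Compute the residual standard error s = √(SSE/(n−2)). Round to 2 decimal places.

x=2: ŷ = -13 + 7.5·2 = 2; e = 5 − 2 = 3
x=3: ŷ = -13 + 7.5·3 = 9.5; e = 6.5 − 9.5 = -3
x=4: ŷ = -13 + 7.5·4 = 17; e = 18.5 − 17 = 1.5
x=5: ŷ = -13 + 7.5·5 = 24.5; e = 23.5 − 24.5 = -1
x=9: ŷ = -13 + 7.5·9 = 54.5; e = 52 − 54.5 = -2.5
x=11: ŷ = -13 + 7.5·11 = 69.5; e = 69 − 69.5 = -0.5
x=12: ŷ = -13 + 7.5·12 = 77; e = 79.5 − 77 = 2.5
SSE = 9 + 9 + 2.25 + 1 + 6.25 + 0.25 + 6.25 = 34
s = √(34/5) = √6.8 ≈ 2.61

s = 2.61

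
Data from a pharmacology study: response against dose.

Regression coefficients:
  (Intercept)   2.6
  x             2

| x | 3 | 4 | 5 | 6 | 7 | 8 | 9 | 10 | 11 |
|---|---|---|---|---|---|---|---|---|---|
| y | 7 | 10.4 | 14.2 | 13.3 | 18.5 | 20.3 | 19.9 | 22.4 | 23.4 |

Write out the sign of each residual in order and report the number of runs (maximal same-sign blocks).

5 runs

x=3: ŷ = 2.6 + 2·3 = 8.6; e = 7 − 8.6 = -1.6
x=4: ŷ = 2.6 + 2·4 = 10.6; e = 10.4 − 10.6 = -0.2
x=5: ŷ = 2.6 + 2·5 = 12.6; e = 14.2 − 12.6 = 1.6
x=6: ŷ = 2.6 + 2·6 = 14.6; e = 13.3 − 14.6 = -1.3
x=7: ŷ = 2.6 + 2·7 = 16.6; e = 18.5 − 16.6 = 1.9
x=8: ŷ = 2.6 + 2·8 = 18.6; e = 20.3 − 18.6 = 1.7
x=9: ŷ = 2.6 + 2·9 = 20.6; e = 19.9 − 20.6 = -0.7
x=10: ŷ = 2.6 + 2·10 = 22.6; e = 22.4 − 22.6 = -0.2
x=11: ŷ = 2.6 + 2·11 = 24.6; e = 23.4 − 24.6 = -1.2
Signs: − − + − + + − − −
Runs: −×2, +×1, −×1, +×2, −×3 → 5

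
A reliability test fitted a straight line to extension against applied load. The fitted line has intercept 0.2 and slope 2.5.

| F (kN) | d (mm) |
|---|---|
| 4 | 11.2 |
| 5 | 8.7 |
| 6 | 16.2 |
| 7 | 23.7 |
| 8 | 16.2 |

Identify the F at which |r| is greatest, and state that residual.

F=4: d̂ = 0.2 + 2.5·4 = 10.2; r = 11.2 − 10.2 = 1
F=5: d̂ = 0.2 + 2.5·5 = 12.7; r = 8.7 − 12.7 = -4
F=6: d̂ = 0.2 + 2.5·6 = 15.2; r = 16.2 − 15.2 = 1
F=7: d̂ = 0.2 + 2.5·7 = 17.7; r = 23.7 − 17.7 = 6
F=8: d̂ = 0.2 + 2.5·8 = 20.2; r = 16.2 − 20.2 = -4
Largest |r| is 6 at F = 7, residual 6.

F = 7, r = 6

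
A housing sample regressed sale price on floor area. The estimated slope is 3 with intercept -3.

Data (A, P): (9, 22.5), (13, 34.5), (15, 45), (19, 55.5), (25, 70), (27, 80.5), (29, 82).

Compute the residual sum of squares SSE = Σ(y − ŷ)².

SSE = 30

A=9: P̂ = -3 + 3·9 = 24; r = 22.5 − 24 = -1.5
A=13: P̂ = -3 + 3·13 = 36; r = 34.5 − 36 = -1.5
A=15: P̂ = -3 + 3·15 = 42; r = 45 − 42 = 3
A=19: P̂ = -3 + 3·19 = 54; r = 55.5 − 54 = 1.5
A=25: P̂ = -3 + 3·25 = 72; r = 70 − 72 = -2
A=27: P̂ = -3 + 3·27 = 78; r = 80.5 − 78 = 2.5
A=29: P̂ = -3 + 3·29 = 84; r = 82 − 84 = -2
SSE = 2.25 + 2.25 + 9 + 2.25 + 4 + 6.25 + 4 = 30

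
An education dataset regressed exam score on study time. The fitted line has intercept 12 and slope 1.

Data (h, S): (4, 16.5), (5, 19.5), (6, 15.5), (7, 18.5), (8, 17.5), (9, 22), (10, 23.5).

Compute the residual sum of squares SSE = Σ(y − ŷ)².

SSE = 22.5

h=4: Ŝ = 12 + 4 = 16; r = 16.5 − 16 = 0.5
h=5: Ŝ = 12 + 5 = 17; r = 19.5 − 17 = 2.5
h=6: Ŝ = 12 + 6 = 18; r = 15.5 − 18 = -2.5
h=7: Ŝ = 12 + 7 = 19; r = 18.5 − 19 = -0.5
h=8: Ŝ = 12 + 8 = 20; r = 17.5 − 20 = -2.5
h=9: Ŝ = 12 + 9 = 21; r = 22 − 21 = 1
h=10: Ŝ = 12 + 10 = 22; r = 23.5 − 22 = 1.5
SSE = 0.25 + 6.25 + 6.25 + 0.25 + 6.25 + 1 + 2.25 = 22.5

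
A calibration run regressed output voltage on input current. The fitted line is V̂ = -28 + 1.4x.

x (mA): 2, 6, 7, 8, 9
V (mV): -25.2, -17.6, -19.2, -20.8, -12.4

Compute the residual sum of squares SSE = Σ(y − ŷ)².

x=2: V̂ = -28 + 1.4·2 = -25.2; r = -25.2 − (-25.2) = 0
x=6: V̂ = -28 + 1.4·6 = -19.6; r = -17.6 − (-19.6) = 2
x=7: V̂ = -28 + 1.4·7 = -18.2; r = -19.2 − (-18.2) = -1
x=8: V̂ = -28 + 1.4·8 = -16.8; r = -20.8 − (-16.8) = -4
x=9: V̂ = -28 + 1.4·9 = -15.4; r = -12.4 − (-15.4) = 3
SSE = 0 + 4 + 1 + 16 + 9 = 30

SSE = 30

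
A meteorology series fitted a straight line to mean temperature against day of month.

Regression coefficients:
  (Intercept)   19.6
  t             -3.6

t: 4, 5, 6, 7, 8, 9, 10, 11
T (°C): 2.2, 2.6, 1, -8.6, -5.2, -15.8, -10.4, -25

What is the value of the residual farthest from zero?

t=4: T̂ = 19.6 − 3.6·4 = 5.2; e = 2.2 − 5.2 = -3
t=5: T̂ = 19.6 − 3.6·5 = 1.6; e = 2.6 − 1.6 = 1
t=6: T̂ = 19.6 − 3.6·6 = -2; e = 1 − (-2) = 3
t=7: T̂ = 19.6 − 3.6·7 = -5.6; e = -8.6 − (-5.6) = -3
t=8: T̂ = 19.6 − 3.6·8 = -9.2; e = -5.2 − (-9.2) = 4
t=9: T̂ = 19.6 − 3.6·9 = -12.8; e = -15.8 − (-12.8) = -3
t=10: T̂ = 19.6 − 3.6·10 = -16.4; e = -10.4 − (-16.4) = 6
t=11: T̂ = 19.6 − 3.6·11 = -20; e = -25 − (-20) = -5
Largest |e| is 6 at t = 10, residual 6.

e = 6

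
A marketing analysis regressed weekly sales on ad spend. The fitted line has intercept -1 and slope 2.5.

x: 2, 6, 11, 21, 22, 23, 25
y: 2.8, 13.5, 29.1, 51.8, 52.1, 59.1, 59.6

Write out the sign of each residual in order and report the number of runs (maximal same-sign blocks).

5 runs

x=2: ŷ = -1 + 2.5·2 = 4; r = 2.8 − 4 = -1.2
x=6: ŷ = -1 + 2.5·6 = 14; r = 13.5 − 14 = -0.5
x=11: ŷ = -1 + 2.5·11 = 26.5; r = 29.1 − 26.5 = 2.6
x=21: ŷ = -1 + 2.5·21 = 51.5; r = 51.8 − 51.5 = 0.3
x=22: ŷ = -1 + 2.5·22 = 54; r = 52.1 − 54 = -1.9
x=23: ŷ = -1 + 2.5·23 = 56.5; r = 59.1 − 56.5 = 2.6
x=25: ŷ = -1 + 2.5·25 = 61.5; r = 59.6 − 61.5 = -1.9
Signs: − − + + − + −
Runs: −×2, +×2, −×1, +×1, −×1 → 5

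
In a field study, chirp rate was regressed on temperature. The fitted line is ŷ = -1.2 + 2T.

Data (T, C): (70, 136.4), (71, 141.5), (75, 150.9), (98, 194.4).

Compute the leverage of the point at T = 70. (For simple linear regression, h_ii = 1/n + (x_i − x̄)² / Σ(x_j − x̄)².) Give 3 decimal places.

h = 0.389

T̄ = (70 + 71 + 75 + 98)/4 = 78.5
Σ(T − T̄)² = 72.25 + 56.25 + 12.25 + 380.25 = 521
h = 1/4 + (-8.5)²/521 = 0.25 + 0.138676 = 0.389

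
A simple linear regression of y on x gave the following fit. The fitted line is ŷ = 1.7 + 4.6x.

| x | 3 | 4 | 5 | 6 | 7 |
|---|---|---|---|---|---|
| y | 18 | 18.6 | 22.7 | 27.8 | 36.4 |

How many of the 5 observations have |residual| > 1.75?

3

x=3: ŷ = 1.7 + 4.6·3 = 15.5; r = 18 − 15.5 = 2.5
x=4: ŷ = 1.7 + 4.6·4 = 20.1; r = 18.6 − 20.1 = -1.5
x=5: ŷ = 1.7 + 4.6·5 = 24.7; r = 22.7 − 24.7 = -2
x=6: ŷ = 1.7 + 4.6·6 = 29.3; r = 27.8 − 29.3 = -1.5
x=7: ŷ = 1.7 + 4.6·7 = 33.9; r = 36.4 − 33.9 = 2.5
|r| > 1.75: x=3 (|r|=2.5), x=5 (|r|=2), x=7 (|r|=2.5) → 3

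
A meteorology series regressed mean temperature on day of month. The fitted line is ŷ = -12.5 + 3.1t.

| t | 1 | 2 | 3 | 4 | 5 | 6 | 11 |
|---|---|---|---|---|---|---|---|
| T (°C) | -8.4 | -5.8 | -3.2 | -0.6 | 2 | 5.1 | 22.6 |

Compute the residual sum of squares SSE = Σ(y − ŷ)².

t=1: ŷ = -12.5 + 3.1·1 = -9.4; e = -8.4 − (-9.4) = 1
t=2: ŷ = -12.5 + 3.1·2 = -6.3; e = -5.8 − (-6.3) = 0.5
t=3: ŷ = -12.5 + 3.1·3 = -3.2; e = -3.2 − (-3.2) = 0
t=4: ŷ = -12.5 + 3.1·4 = -0.1; e = -0.6 − (-0.1) = -0.5
t=5: ŷ = -12.5 + 3.1·5 = 3; e = 2 − 3 = -1
t=6: ŷ = -12.5 + 3.1·6 = 6.1; e = 5.1 − 6.1 = -1
t=11: ŷ = -12.5 + 3.1·11 = 21.6; e = 22.6 − 21.6 = 1
SSE = 1 + 0.25 + 0 + 0.25 + 1 + 1 + 1 = 4.5

SSE = 4.5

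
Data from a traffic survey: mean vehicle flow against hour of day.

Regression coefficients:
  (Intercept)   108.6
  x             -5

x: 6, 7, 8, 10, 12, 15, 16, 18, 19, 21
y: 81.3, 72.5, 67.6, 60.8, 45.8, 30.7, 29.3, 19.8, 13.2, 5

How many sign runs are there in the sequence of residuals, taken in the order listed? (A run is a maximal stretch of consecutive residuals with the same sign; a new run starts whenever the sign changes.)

x=6: ŷ = 108.6 − 5·6 = 78.6; r = 81.3 − 78.6 = 2.7
x=7: ŷ = 108.6 − 5·7 = 73.6; r = 72.5 − 73.6 = -1.1
x=8: ŷ = 108.6 − 5·8 = 68.6; r = 67.6 − 68.6 = -1
x=10: ŷ = 108.6 − 5·10 = 58.6; r = 60.8 − 58.6 = 2.2
x=12: ŷ = 108.6 − 5·12 = 48.6; r = 45.8 − 48.6 = -2.8
x=15: ŷ = 108.6 − 5·15 = 33.6; r = 30.7 − 33.6 = -2.9
x=16: ŷ = 108.6 − 5·16 = 28.6; r = 29.3 − 28.6 = 0.7
x=18: ŷ = 108.6 − 5·18 = 18.6; r = 19.8 − 18.6 = 1.2
x=19: ŷ = 108.6 − 5·19 = 13.6; r = 13.2 − 13.6 = -0.4
x=21: ŷ = 108.6 − 5·21 = 3.6; r = 5 − 3.6 = 1.4
Signs: + − − + − − + + − +
Runs: +×1, −×2, +×1, −×2, +×2, −×1, +×1 → 7

7 runs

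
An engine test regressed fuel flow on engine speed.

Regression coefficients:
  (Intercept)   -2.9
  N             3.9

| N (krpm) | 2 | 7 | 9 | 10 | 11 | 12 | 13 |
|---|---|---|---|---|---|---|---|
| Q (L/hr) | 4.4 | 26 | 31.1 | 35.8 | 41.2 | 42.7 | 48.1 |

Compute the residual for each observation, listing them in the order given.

N=2: Q̂ = -2.9 + 3.9·2 = 4.9; e = 4.4 − 4.9 = -0.5
N=7: Q̂ = -2.9 + 3.9·7 = 24.4; e = 26 − 24.4 = 1.6
N=9: Q̂ = -2.9 + 3.9·9 = 32.2; e = 31.1 − 32.2 = -1.1
N=10: Q̂ = -2.9 + 3.9·10 = 36.1; e = 35.8 − 36.1 = -0.3
N=11: Q̂ = -2.9 + 3.9·11 = 40; e = 41.2 − 40 = 1.2
N=12: Q̂ = -2.9 + 3.9·12 = 43.9; e = 42.7 − 43.9 = -1.2
N=13: Q̂ = -2.9 + 3.9·13 = 47.8; e = 48.1 − 47.8 = 0.3

-0.5, 1.6, -1.1, -0.3, 1.2, -1.2, 0.3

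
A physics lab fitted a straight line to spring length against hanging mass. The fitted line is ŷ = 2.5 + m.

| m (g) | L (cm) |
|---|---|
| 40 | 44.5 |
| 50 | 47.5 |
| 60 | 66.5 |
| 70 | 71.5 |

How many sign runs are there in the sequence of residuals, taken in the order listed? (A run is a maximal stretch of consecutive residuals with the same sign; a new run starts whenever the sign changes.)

4 runs

m=40: ŷ = 2.5 + 40 = 42.5; r = 44.5 − 42.5 = 2
m=50: ŷ = 2.5 + 50 = 52.5; r = 47.5 − 52.5 = -5
m=60: ŷ = 2.5 + 60 = 62.5; r = 66.5 − 62.5 = 4
m=70: ŷ = 2.5 + 70 = 72.5; r = 71.5 − 72.5 = -1
Signs: + − + −
Runs: +×1, −×1, +×1, −×1 → 4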